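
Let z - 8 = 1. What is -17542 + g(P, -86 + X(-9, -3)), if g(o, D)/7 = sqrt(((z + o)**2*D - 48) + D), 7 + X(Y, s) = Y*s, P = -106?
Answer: -17542 + 378*I*sqrt(213) ≈ -17542.0 + 5516.7*I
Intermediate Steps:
z = 9 (z = 8 + 1 = 9)
X(Y, s) = -7 + Y*s
g(o, D) = 7*sqrt(-48 + D + D*(9 + o)**2) (g(o, D) = 7*sqrt(((9 + o)**2*D - 48) + D) = 7*sqrt((D*(9 + o)**2 - 48) + D) = 7*sqrt((-48 + D*(9 + o)**2) + D) = 7*sqrt(-48 + D + D*(9 + o)**2))
-17542 + g(P, -86 + X(-9, -3)) = -17542 + 7*sqrt(-48 + (-86 + (-7 - 9*(-3))) + (-86 + (-7 - 9*(-3)))*(9 - 106)**2) = -17542 + 7*sqrt(-48 + (-86 + (-7 + 27)) + (-86 + (-7 + 27))*(-97)**2) = -17542 + 7*sqrt(-48 + (-86 + 20) + (-86 + 20)*9409) = -17542 + 7*sqrt(-48 - 66 - 66*9409) = -17542 + 7*sqrt(-48 - 66 - 620994) = -17542 + 7*sqrt(-621108) = -17542 + 7*(54*I*sqrt(213)) = -17542 + 378*I*sqrt(213)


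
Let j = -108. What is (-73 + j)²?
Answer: 32761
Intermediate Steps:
(-73 + j)² = (-73 - 108)² = (-181)² = 32761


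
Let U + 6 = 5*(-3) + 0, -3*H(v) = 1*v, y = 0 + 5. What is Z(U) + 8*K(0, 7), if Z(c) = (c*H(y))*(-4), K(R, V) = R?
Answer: -140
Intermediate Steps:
y = 5
H(v) = -v/3
U = -21 (U = -6 + (5*(-3) + 0) = -6 + (-15 + 0) = -6 - 15 = -21)
Z(c) = 20*c/3 (Z(c) = (c*(-⅓*5))*(-4) = (c*(-5/3))*(-4) = -5*c/3*(-4) = 20*c/3)
Z(U) + 8*K(0, 7) = (20/3)*(-21) + 8*0 = -140 + 0 = -140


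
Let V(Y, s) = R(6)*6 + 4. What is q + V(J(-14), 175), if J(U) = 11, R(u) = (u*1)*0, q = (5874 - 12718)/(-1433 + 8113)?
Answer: 4969/1670 ≈ 2.9754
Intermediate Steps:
q = -1711/1670 (q = -6844/6680 = -6844*1/6680 = -1711/1670 ≈ -1.0246)
R(u) = 0 (R(u) = u*0 = 0)
V(Y, s) = 4 (V(Y, s) = 0*6 + 4 = 0 + 4 = 4)
q + V(J(-14), 175) = -1711/1670 + 4 = 4969/1670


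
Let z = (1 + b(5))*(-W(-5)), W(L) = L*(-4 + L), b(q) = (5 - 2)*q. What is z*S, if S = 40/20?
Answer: -1440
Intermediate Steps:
b(q) = 3*q
S = 2 (S = 40*(1/20) = 2)
z = -720 (z = (1 + 3*5)*(-(-5)*(-4 - 5)) = (1 + 15)*(-(-5)*(-9)) = 16*(-1*45) = 16*(-45) = -720)
z*S = -720*2 = -1440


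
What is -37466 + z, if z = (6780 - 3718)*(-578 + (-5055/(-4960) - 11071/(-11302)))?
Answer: -5048525645405/2802896 ≈ -1.8012e+6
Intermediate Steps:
z = -4943512343869/2802896 (z = 3062*(-578 + (-5055*(-1/4960) - 11071*(-1/11302))) = 3062*(-578 + (1011/992 + 11071/11302)) = 3062*(-578 + 11204377/5605792) = 3062*(-3228943399/5605792) = -4943512343869/2802896 ≈ -1.7637e+6)
-37466 + z = -37466 - 4943512343869/2802896 = -5048525645405/2802896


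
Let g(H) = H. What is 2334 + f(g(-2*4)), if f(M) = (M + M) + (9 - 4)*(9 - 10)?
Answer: 2313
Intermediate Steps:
f(M) = -5 + 2*M (f(M) = 2*M + 5*(-1) = 2*M - 5 = -5 + 2*M)
2334 + f(g(-2*4)) = 2334 + (-5 + 2*(-2*4)) = 2334 + (-5 + 2*(-8)) = 2334 + (-5 - 16) = 2334 - 21 = 2313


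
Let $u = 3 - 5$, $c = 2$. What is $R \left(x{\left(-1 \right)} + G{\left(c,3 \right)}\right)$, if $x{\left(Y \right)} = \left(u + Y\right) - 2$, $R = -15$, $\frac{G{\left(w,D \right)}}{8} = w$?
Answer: $-165$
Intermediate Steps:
$G{\left(w,D \right)} = 8 w$
$u = -2$ ($u = 3 - 5 = -2$)
$x{\left(Y \right)} = -4 + Y$ ($x{\left(Y \right)} = \left(-2 + Y\right) - 2 = -4 + Y$)
$R \left(x{\left(-1 \right)} + G{\left(c,3 \right)}\right) = - 15 \left(\left(-4 - 1\right) + 8 \cdot 2\right) = - 15 \left(-5 + 16\right) = \left(-15\right) 11 = -165$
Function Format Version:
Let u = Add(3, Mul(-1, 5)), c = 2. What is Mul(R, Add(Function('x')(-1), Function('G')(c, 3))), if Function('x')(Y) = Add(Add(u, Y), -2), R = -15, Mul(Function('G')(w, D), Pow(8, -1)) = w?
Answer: -165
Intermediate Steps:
Function('G')(w, D) = Mul(8, w)
u = -2 (u = Add(3, -5) = -2)
Function('x')(Y) = Add(-4, Y) (Function('x')(Y) = Add(Add(-2, Y), -2) = Add(-4, Y))
Mul(R, Add(Function('x')(-1), Function('G')(c, 3))) = Mul(-15, Add(Add(-4, -1), Mul(8, 2))) = Mul(-15, Add(-5, 16)) = Mul(-15, 11) = -165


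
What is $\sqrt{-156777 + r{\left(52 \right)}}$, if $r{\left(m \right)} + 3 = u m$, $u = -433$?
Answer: $4 i \sqrt{11206} \approx 423.43 i$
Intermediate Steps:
$r{\left(m \right)} = -3 - 433 m$
$\sqrt{-156777 + r{\left(52 \right)}} = \sqrt{-156777 - 22519} = \sqrt{-179296} = 4 i \sqrt{11206}$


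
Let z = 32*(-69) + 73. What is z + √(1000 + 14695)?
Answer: -2135 + √15695 ≈ -2009.7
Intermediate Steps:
z = -2135 (z = -2208 + 73 = -2135)
z + √(1000 + 14695) = -2135 + √(1000 + 14695) = -2135 + √15695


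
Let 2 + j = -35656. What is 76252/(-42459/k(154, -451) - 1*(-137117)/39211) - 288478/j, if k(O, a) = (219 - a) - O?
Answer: -3030733321508045/3157926911937 ≈ -959.72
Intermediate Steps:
j = -35658 (j = -2 - 35656 = -35658)
k(O, a) = 219 - O - a
76252/(-42459/k(154, -451) - 1*(-137117)/39211) - 288478/j = 76252/(-42459/(219 - 1*154 - 1*(-451)) - 1*(-137117)/39211) - 288478/(-35658) = 76252/(-42459/(219 - 154 + 451) + 137117*(1/39211)) - 288478*(-1/35658) = 76252/(-42459/516 + 137117/39211) + 144239/17829 = 76252/(-42459*1/516 + 137117/39211) + 144239/17829 = 76252/(-14153/172 + 137117/39211) + 144239/17829 = 76252/(-531369159/6744292) + 144239/17829 = 76252*(-6744292/531369159) + 144239/17829 = -514265753584/531369159 + 144239/17829 = -3030733321508045/3157926911937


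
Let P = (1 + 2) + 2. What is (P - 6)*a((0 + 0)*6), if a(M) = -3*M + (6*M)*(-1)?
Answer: 0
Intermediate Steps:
a(M) = -9*M (a(M) = -3*M - 6*M = -9*M)
P = 5 (P = 3 + 2 = 5)
(P - 6)*a((0 + 0)*6) = (5 - 6)*(-9*(0 + 0)*6) = -(-9)*0*6 = -(-9)*0 = -1*0 = 0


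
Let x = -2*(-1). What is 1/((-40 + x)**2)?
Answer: 1/1444 ≈ 0.00069252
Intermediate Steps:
x = 2
1/((-40 + x)**2) = 1/((-40 + 2)**2) = 1/((-38)**2) = 1/1444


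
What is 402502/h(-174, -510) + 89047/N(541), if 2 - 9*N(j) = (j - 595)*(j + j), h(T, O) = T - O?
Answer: 5946867497/4908120 ≈ 1211.6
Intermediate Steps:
N(j) = 2/9 - 2*j*(-595 + j)/9 (N(j) = 2/9 - (j - 595)*(j + j)/9 = 2/9 - (-595 + j)*2*j/9 = 2/9 - 2*j*(-595 + j)/9)
402502/h(-174, -510) + 89047/N(541) = 402502/(-174 - 1*(-510)) + 89047/(2/9 - 2/9*541**2 + (1190/9)*541) = 402502/(-174 + 510) + 89047/(2/9 - 2/9*292681 + 643790/9) = 402502/336 + 89047/(2/9 - 585362/9 + 643790/9) = 402502*(1/336) + 89047/(58430/9) = 201251/168 + 89047*(9/58430) = 201251/168 + 801423/58430 = 5946867497/4908120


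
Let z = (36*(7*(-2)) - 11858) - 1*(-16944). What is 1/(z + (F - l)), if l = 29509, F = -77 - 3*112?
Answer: -1/25340 ≈ -3.9463e-5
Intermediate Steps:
F = -413 (F = -77 - 336 = -413)
z = 4582 (z = (36*(-14) - 11858) + 16944 = (-504 - 11858) + 16944 = -12362 + 16944 = 4582)
1/(z + (F - l)) = 1/(4582 + (-413 - 1*29509)) = 1/(4582 + (-413 - 29509)) = 1/(4582 - 29922) = 1/(-25340) = -1/25340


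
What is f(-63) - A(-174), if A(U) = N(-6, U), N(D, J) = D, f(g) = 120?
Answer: 126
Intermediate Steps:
A(U) = -6
f(-63) - A(-174) = 120 - 1*(-6) = 120 + 6 = 126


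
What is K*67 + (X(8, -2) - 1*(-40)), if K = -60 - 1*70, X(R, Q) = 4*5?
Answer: -8650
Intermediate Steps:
X(R, Q) = 20
K = -130 (K = -60 - 70 = -130)
K*67 + (X(8, -2) - 1*(-40)) = -130*67 + (20 - 1*(-40)) = -8710 + (20 + 40) = -8710 + 60 = -8650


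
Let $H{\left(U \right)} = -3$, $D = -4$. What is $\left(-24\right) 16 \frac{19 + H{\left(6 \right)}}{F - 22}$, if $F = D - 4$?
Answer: $\frac{1024}{5} \approx 204.8$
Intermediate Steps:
$F = -8$ ($F = -4 - 4 = -8$)
$\left(-24\right) 16 \frac{19 + H{\left(6 \right)}}{F - 22} = \left(-24\right) 16 \frac{19 - 3}{-8 - 22} = - 384 \frac{16}{-30} = - 384 \cdot 16 \left(- \frac{1}{30}\right) = \left(-384\right) \left(- \frac{8}{15}\right) = \frac{1024}{5}$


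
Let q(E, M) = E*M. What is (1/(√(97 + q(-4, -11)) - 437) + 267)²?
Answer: 1297983807254231/18207662792 - 50950639*√141/18207662792 ≈ 71288.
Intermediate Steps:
(1/(√(97 + q(-4, -11)) - 437) + 267)² = (1/(√(97 - 4*(-11)) - 437) + 267)² = (1/(√(97 + 44) - 437) + 267)² = (1/(√141 - 437) + 267)² = (1/(-437 + √141) + 267)² = (267 + 1/(-437 + √141))²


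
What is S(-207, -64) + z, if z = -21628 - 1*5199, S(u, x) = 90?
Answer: -26737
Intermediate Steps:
z = -26827 (z = -21628 - 5199 = -26827)
S(-207, -64) + z = 90 - 26827 = -26737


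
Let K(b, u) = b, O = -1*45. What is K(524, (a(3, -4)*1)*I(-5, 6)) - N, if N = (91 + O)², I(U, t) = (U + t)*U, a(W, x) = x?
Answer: -1592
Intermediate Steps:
I(U, t) = U*(U + t)
O = -45
N = 2116 (N = (91 - 45)² = 46² = 2116)
K(524, (a(3, -4)*1)*I(-5, 6)) - N = 524 - 1*2116 = 524 - 2116 = -1592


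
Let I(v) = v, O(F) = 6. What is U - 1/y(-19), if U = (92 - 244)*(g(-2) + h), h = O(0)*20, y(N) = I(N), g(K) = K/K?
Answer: -349447/19 ≈ -18392.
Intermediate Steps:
g(K) = 1
y(N) = N
h = 120 (h = 6*20 = 120)
U = -18392 (U = (92 - 244)*(1 + 120) = -152*121 = -18392)
U - 1/y(-19) = -18392 - 1/(-19) = -18392 - 1*(-1/19) = -18392 + 1/19 = -349447/19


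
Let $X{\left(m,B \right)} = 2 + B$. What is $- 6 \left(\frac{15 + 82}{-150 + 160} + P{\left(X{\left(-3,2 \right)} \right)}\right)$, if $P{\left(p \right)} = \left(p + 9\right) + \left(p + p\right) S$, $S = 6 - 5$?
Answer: $- \frac{921}{5} \approx -184.2$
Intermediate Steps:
$S = 1$
$P{\left(p \right)} = 9 + 3 p$ ($P{\left(p \right)} = \left(p + 9\right) + \left(p + p\right) 1 = \left(9 + p\right) + 2 p 1 = \left(9 + p\right) + 2 p = 9 + 3 p$)
$- 6 \left(\frac{15 + 82}{-150 + 160} + P{\left(X{\left(-3,2 \right)} \right)}\right) = - 6 \left(\frac{15 + 82}{-150 + 160} + \left(9 + 3 \left(2 + 2\right)\right)\right) = - 6 \left(\frac{97}{10} + \left(9 + 3 \cdot 4\right)\right) = - 6 \left(97 \cdot \frac{1}{10} + \left(9 + 12\right)\right) = - 6 \left(\frac{97}{10} + 21\right) = \left(-6\right) \frac{307}{10} = - \frac{921}{5}$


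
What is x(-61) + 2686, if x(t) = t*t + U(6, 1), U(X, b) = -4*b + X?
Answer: 6409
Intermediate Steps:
U(X, b) = X - 4*b
x(t) = 2 + t**2 (x(t) = t*t + (6 - 4*1) = t**2 + (6 - 4) = t**2 + 2 = 2 + t**2)
x(-61) + 2686 = (2 + (-61)**2) + 2686 = (2 + 3721) + 2686 = 3723 + 2686 = 6409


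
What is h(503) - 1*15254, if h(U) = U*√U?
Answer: -15254 + 503*√503 ≈ -3972.9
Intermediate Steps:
h(U) = U^(3/2)
h(503) - 1*15254 = 503^(3/2) - 1*15254 = 503*√503 - 15254 = -15254 + 503*√503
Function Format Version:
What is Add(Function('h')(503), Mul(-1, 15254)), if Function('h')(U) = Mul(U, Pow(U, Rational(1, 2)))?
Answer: Add(-15254, Mul(503, Pow(503, Rational(1, 2)))) ≈ -3972.9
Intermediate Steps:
Function('h')(U) = Pow(U, Rational(3, 2))
Add(Function('h')(503), Mul(-1, 15254)) = Add(Pow(503, Rational(3, 2)), Mul(-1, 15254)) = Add(Mul(503, Pow(503, Rational(1, 2))), -15254) = Add(-15254, Mul(503, Pow(503, Rational(1, 2))))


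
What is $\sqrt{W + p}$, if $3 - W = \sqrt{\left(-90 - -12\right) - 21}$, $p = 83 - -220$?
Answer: $\sqrt{306 - 3 i \sqrt{11}} \approx 17.495 - 0.2844 i$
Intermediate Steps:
$p = 303$ ($p = 83 + 220 = 303$)
$W = 3 - 3 i \sqrt{11}$ ($W = 3 - \sqrt{\left(-90 - -12\right) - 21} = 3 - \sqrt{\left(-90 + 12\right) - 21} = 3 - \sqrt{-78 - 21} = 3 - \sqrt{-99} = 3 - 3 i \sqrt{11} \approx 3.0 - 9.9499 i$)
$\sqrt{W + p} = \sqrt{\left(3 - 3 i \sqrt{11}\right) + 303} = \sqrt{306 - 3 i \sqrt{11}}$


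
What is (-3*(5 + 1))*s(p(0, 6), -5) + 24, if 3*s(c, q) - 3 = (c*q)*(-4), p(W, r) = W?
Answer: 6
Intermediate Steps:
s(c, q) = 1 - 4*c*q/3 (s(c, q) = 1 + ((c*q)*(-4))/3 = 1 + (-4*c*q)/3 = 1 - 4*c*q/3)
(-3*(5 + 1))*s(p(0, 6), -5) + 24 = (-3*(5 + 1))*(1 - 4/3*0*(-5)) + 24 = (-3*6)*(1 + 0) + 24 = -18*1 + 24 = -18 + 24 = 6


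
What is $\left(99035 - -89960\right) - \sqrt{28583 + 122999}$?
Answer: $188995 - \sqrt{151582} \approx 1.8861 \cdot 10^{5}$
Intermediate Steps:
$\left(99035 - -89960\right) - \sqrt{28583 + 122999} = \left(99035 + 89960\right) - \sqrt{151582} = 188995 - \sqrt{151582}$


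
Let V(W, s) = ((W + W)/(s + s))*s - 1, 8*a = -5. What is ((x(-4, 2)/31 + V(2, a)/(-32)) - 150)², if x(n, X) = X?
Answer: 22131620289/984064 ≈ 22490.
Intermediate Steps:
a = -5/8 (a = (⅛)*(-5) = -5/8 ≈ -0.62500)
V(W, s) = -1 + W (V(W, s) = ((2*W)/((2*s)))*s - 1 = ((2*W)*(1/(2*s)))*s - 1 = (W/s)*s - 1 = W - 1 = -1 + W)
((x(-4, 2)/31 + V(2, a)/(-32)) - 150)² = ((2/31 + (-1 + 2)/(-32)) - 150)² = ((2*(1/31) + 1*(-1/32)) - 150)² = ((2/31 - 1/32) - 150)² = (33/992 - 150)² = (-148767/992)² = 22131620289/984064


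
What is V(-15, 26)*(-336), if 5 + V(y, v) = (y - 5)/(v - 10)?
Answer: 2100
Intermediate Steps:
V(y, v) = -5 + (-5 + y)/(-10 + v) (V(y, v) = -5 + (y - 5)/(v - 10) = -5 + (-5 + y)/(-10 + v))
V(-15, 26)*(-336) = ((45 - 15 - 5*26)/(-10 + 26))*(-336) = ((45 - 15 - 130)/16)*(-336) = ((1/16)*(-100))*(-336) = -25/4*(-336) = 2100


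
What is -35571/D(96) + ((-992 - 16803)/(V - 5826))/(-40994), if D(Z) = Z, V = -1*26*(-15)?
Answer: -330281821691/891373536 ≈ -370.53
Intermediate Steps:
V = 390 (V = -26*(-15) = 390)
-35571/D(96) + ((-992 - 16803)/(V - 5826))/(-40994) = -35571/96 + ((-992 - 16803)/(390 - 5826))/(-40994) = -35571*1/96 - 17795/(-5436)*(-1/40994) = -11857/32 - 17795*(-1/5436)*(-1/40994) = -11857/32 + (17795/5436)*(-1/40994) = -11857/32 - 17795/222843384 = -330281821691/891373536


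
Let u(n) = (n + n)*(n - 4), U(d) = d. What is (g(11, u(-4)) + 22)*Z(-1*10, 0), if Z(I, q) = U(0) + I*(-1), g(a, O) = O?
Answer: 860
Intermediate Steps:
u(n) = 2*n*(-4 + n) (u(n) = (2*n)*(-4 + n) = 2*n*(-4 + n))
Z(I, q) = -I (Z(I, q) = 0 + I*(-1) = 0 - I = -I)
(g(11, u(-4)) + 22)*Z(-1*10, 0) = (2*(-4)*(-4 - 4) + 22)*(-(-1)*10) = (2*(-4)*(-8) + 22)*(-1*(-10)) = (64 + 22)*10 = 86*10 = 860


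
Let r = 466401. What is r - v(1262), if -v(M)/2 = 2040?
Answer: 470481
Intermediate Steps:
v(M) = -4080 (v(M) = -2*2040 = -4080)
r - v(1262) = 466401 - 1*(-4080) = 466401 + 4080 = 470481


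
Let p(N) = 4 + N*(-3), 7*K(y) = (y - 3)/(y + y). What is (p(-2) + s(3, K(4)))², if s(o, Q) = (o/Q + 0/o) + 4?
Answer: 33124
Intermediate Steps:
K(y) = (-3 + y)/(14*y) (K(y) = ((y - 3)/(y + y))/7 = ((-3 + y)/((2*y)))/7 = ((-3 + y)*(1/(2*y)))/7 = ((-3 + y)/(2*y))/7 = (-3 + y)/(14*y))
p(N) = 4 - 3*N
s(o, Q) = 4 + o/Q (s(o, Q) = (o/Q + 0) + 4 = o/Q + 4 = 4 + o/Q)
(p(-2) + s(3, K(4)))² = ((4 - 3*(-2)) + (4 + 3/(((1/14)*(-3 + 4)/4))))² = ((4 + 6) + (4 + 3/(((1/14)*(¼)*1))))² = (10 + (4 + 3/(1/56)))² = (10 + (4 + 3*56))² = (10 + (4 + 168))² = (10 + 172)² = 182² = 33124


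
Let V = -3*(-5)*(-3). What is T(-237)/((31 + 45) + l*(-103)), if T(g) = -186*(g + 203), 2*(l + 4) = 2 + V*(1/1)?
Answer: 12648/5405 ≈ 2.3401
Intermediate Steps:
V = -45 (V = 15*(-3) = -45)
l = -51/2 (l = -4 + (2 - 45/1)/2 = -4 + (2 - 45)/2 = -4 + (1/2)*(-43) = -4 - 43/2 = -51/2 ≈ -25.500)
T(g) = -37758 - 186*g (T(g) = -186*(203 + g) = -37758 - 186*g)
T(-237)/((31 + 45) + l*(-103)) = (-37758 - 186*(-237))/((31 + 45) - 51/2*(-103)) = (-37758 + 44082)/(76 + 5253/2) = 6324/(5405/2) = 6324*(2/5405) = 12648/5405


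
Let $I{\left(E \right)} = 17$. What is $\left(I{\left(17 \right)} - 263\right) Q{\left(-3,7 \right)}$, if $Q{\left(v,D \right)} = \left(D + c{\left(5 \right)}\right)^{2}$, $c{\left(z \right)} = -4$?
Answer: $-2214$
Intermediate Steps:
$Q{\left(v,D \right)} = \left(-4 + D\right)^{2}$ ($Q{\left(v,D \right)} = \left(D - 4\right)^{2} = \left(-4 + D\right)^{2}$)
$\left(I{\left(17 \right)} - 263\right) Q{\left(-3,7 \right)} = \left(17 - 263\right) \left(-4 + 7\right)^{2} = - 246 \cdot 3^{2} = \left(-246\right) 9 = -2214$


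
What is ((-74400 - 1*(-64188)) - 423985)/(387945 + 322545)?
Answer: -434197/710490 ≈ -0.61112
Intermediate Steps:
((-74400 - 1*(-64188)) - 423985)/(387945 + 322545) = ((-74400 + 64188) - 423985)/710490 = (-10212 - 423985)*(1/710490) = -434197*1/710490 = -434197/710490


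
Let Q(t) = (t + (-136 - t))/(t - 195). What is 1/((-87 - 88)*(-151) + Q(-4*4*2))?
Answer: 227/5998611 ≈ 3.7842e-5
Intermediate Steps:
Q(t) = -136/(-195 + t)
1/((-87 - 88)*(-151) + Q(-4*4*2)) = 1/((-87 - 88)*(-151) - 136/(-195 - 4*4*2)) = 1/(-175*(-151) - 136/(-195 - 16*2)) = 1/(26425 - 136/(-195 - 32)) = 1/(26425 - 136/(-227)) = 1/(26425 - 136*(-1/227)) = 1/(26425 + 136/227) = 1/(5998611/227) = 227/5998611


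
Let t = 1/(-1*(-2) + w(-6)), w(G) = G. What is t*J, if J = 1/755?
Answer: -1/3020 ≈ -0.00033113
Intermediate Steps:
J = 1/755 ≈ 0.0013245
t = -¼ (t = 1/(-1*(-2) - 6) = 1/(2 - 6) = 1/(-4) = -¼ ≈ -0.25000)
t*J = -¼*1/755 = -1/3020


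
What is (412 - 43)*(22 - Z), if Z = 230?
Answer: -76752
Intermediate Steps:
(412 - 43)*(22 - Z) = (412 - 43)*(22 - 1*230) = 369*(22 - 230) = 369*(-208) = -76752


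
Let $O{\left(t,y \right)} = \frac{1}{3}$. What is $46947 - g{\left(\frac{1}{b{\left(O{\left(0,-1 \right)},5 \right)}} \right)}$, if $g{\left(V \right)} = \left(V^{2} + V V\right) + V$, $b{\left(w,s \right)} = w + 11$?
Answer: $\frac{13567653}{289} \approx 46947.0$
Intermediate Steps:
$O{\left(t,y \right)} = \frac{1}{3}$
$b{\left(w,s \right)} = 11 + w$
$g{\left(V \right)} = V + 2 V^{2}$ ($g{\left(V \right)} = \left(V^{2} + V^{2}\right) + V = 2 V^{2} + V = V + 2 V^{2}$)
$46947 - g{\left(\frac{1}{b{\left(O{\left(0,-1 \right)},5 \right)}} \right)} = 46947 - \frac{1 + \frac{2}{11 + \frac{1}{3}}}{11 + \frac{1}{3}} = 46947 - \frac{1 + \frac{2}{\frac{34}{3}}}{\frac{34}{3}} = 46947 - \frac{3 \left(1 + 2 \cdot \frac{3}{34}\right)}{34} = 46947 - \frac{3 \left(1 + \frac{3}{17}\right)}{34} = 46947 - \frac{3}{34} \cdot \frac{20}{17} = 46947 - \frac{30}{289} = \frac{13567653}{289}$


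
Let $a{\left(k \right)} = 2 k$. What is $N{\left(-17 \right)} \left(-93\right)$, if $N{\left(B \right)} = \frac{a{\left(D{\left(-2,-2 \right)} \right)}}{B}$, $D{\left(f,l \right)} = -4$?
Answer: $- \frac{744}{17} \approx -43.765$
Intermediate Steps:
$N{\left(B \right)} = - \frac{8}{B}$ ($N{\left(B \right)} = \frac{2 \left(-4\right)}{B} = - \frac{8}{B}$)
$N{\left(-17 \right)} \left(-93\right) = - \frac{8}{-17} \left(-93\right) = \left(-8\right) \left(- \frac{1}{17}\right) \left(-93\right) = \frac{8}{17} \left(-93\right) = - \frac{744}{17}$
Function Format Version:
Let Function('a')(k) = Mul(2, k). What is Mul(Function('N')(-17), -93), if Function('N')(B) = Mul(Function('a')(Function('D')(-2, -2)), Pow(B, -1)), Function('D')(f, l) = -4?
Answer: Rational(-744, 17) ≈ -43.765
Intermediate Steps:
Function('N')(B) = Mul(-8, Pow(B, -1)) (Function('N')(B) = Mul(Mul(2, -4), Pow(B, -1)) = Mul(-8, Pow(B, -1)))
Mul(Function('N')(-17), -93) = Mul(Mul(-8, Pow(-17, -1)), -93) = Mul(Mul(-8, Rational(-1, 17)), -93) = Mul(Rational(8, 17), -93) = Rational(-744, 17)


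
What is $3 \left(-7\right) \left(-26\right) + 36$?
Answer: $582$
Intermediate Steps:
$3 \left(-7\right) \left(-26\right) + 36 = \left(-21\right) \left(-26\right) + 36 = 546 + 36 = 582$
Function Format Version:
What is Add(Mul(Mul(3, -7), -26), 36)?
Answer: 582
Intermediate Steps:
Add(Mul(Mul(3, -7), -26), 36) = Add(Mul(-21, -26), 36) = Add(546, 36) = 582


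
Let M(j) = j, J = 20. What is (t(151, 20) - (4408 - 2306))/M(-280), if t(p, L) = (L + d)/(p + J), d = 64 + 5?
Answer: 359353/47880 ≈ 7.5053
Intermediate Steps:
d = 69
t(p, L) = (69 + L)/(20 + p) (t(p, L) = (L + 69)/(p + 20) = (69 + L)/(20 + p))
(t(151, 20) - (4408 - 2306))/M(-280) = ((69 + 20)/(20 + 151) - (4408 - 2306))/(-280) = (89/171 - 1*2102)*(-1/280) = ((1/171)*89 - 2102)*(-1/280) = (89/171 - 2102)*(-1/280) = -359353/171*(-1/280) = 359353/47880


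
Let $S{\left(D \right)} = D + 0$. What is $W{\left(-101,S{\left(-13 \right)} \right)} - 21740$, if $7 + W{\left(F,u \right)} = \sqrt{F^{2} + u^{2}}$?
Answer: $-21747 + \sqrt{10370} \approx -21645.0$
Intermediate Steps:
$S{\left(D \right)} = D$
$W{\left(F,u \right)} = -7 + \sqrt{F^{2} + u^{2}}$
$W{\left(-101,S{\left(-13 \right)} \right)} - 21740 = \left(-7 + \sqrt{\left(-101\right)^{2} + \left(-13\right)^{2}}\right) - 21740 = \left(-7 + \sqrt{10201 + 169}\right) - 21740 = \left(-7 + \sqrt{10370}\right) - 21740 = -21747 + \sqrt{10370}$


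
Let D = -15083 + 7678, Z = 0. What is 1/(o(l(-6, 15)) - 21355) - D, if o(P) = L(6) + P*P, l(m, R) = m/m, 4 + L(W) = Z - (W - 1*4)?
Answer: 158170799/21360 ≈ 7405.0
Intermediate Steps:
L(W) = -W (L(W) = -4 + (0 - (W - 1*4)) = -4 + (0 - (W - 4)) = -4 + (0 - (-4 + W)) = -4 + (0 + (4 - W)) = -4 + (4 - W) = -W)
l(m, R) = 1
D = -7405
o(P) = -6 + P**2 (o(P) = -1*6 + P*P = -6 + P**2)
1/(o(l(-6, 15)) - 21355) - D = 1/((-6 + 1**2) - 21355) - 1*(-7405) = 1/((-6 + 1) - 21355) + 7405 = 1/(-5 - 21355) + 7405 = 1/(-21360) + 7405 = -1/21360 + 7405 = 158170799/21360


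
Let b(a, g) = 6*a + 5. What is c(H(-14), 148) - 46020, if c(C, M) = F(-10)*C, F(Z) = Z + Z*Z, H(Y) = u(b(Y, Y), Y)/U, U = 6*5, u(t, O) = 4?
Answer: -46008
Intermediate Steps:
b(a, g) = 5 + 6*a
U = 30
H(Y) = 2/15 (H(Y) = 4/30 = 4*(1/30) = 2/15)
F(Z) = Z + Z**2
c(C, M) = 90*C (c(C, M) = (-10*(1 - 10))*C = (-10*(-9))*C = 90*C)
c(H(-14), 148) - 46020 = 90*(2/15) - 46020 = 12 - 46020 = -46008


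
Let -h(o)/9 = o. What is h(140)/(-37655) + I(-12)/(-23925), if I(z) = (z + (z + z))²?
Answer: -1243692/60059725 ≈ -0.020708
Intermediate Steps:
I(z) = 9*z² (I(z) = (z + 2*z)² = (3*z)² = 9*z²)
h(o) = -9*o
h(140)/(-37655) + I(-12)/(-23925) = -9*140/(-37655) + (9*(-12)²)/(-23925) = -1260*(-1/37655) + (9*144)*(-1/23925) = 252/7531 + 1296*(-1/23925) = 252/7531 - 432/7975 = -1243692/60059725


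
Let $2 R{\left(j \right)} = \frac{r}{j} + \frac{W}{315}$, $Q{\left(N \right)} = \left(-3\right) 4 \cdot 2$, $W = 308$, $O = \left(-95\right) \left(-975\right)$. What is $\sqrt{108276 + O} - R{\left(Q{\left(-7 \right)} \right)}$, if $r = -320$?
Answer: $- \frac{322}{45} + \sqrt{200901} \approx 441.06$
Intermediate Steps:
$O = 92625$
$Q{\left(N \right)} = -24$ ($Q{\left(N \right)} = \left(-12\right) 2 = -24$)
$R{\left(j \right)} = \frac{22}{45} - \frac{160}{j}$ ($R{\left(j \right)} = \frac{- \frac{320}{j} + \frac{308}{315}}{2} = \frac{- \frac{320}{j} + 308 \cdot \frac{1}{315}}{2} = \frac{- \frac{320}{j} + \frac{44}{45}}{2} = \frac{\frac{44}{45} - \frac{320}{j}}{2} = \frac{22}{45} - \frac{160}{j}$)
$\sqrt{108276 + O} - R{\left(Q{\left(-7 \right)} \right)} = \sqrt{108276 + 92625} - \left(\frac{22}{45} - \frac{160}{-24}\right) = \sqrt{200901} - \left(\frac{22}{45} - - \frac{20}{3}\right) = \sqrt{200901} - \left(\frac{22}{45} + \frac{20}{3}\right) = \sqrt{200901} - \frac{322}{45} = - \frac{322}{45} + \sqrt{200901}$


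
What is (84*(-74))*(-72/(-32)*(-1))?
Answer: 13986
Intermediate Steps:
(84*(-74))*(-72/(-32)*(-1)) = -6216*(-72*(-1/32))*(-1) = -13986*(-1) = -6216*(-9/4) = 13986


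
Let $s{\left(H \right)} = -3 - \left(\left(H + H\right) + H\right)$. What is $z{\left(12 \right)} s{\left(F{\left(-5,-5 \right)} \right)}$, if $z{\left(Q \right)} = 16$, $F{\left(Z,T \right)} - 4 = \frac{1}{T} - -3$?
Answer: $- \frac{1872}{5} \approx -374.4$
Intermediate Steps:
$F{\left(Z,T \right)} = 7 + \frac{1}{T}$ ($F{\left(Z,T \right)} = 4 + \left(\frac{1}{T} - -3\right) = 4 + \left(\frac{1}{T} + 3\right) = 4 + \left(3 + \frac{1}{T}\right) = 7 + \frac{1}{T}$)
$s{\left(H \right)} = -3 - 3 H$ ($s{\left(H \right)} = -3 - \left(2 H + H\right) = -3 - 3 H$)
$z{\left(12 \right)} s{\left(F{\left(-5,-5 \right)} \right)} = 16 \left(-3 - 3 \left(7 + \frac{1}{-5}\right)\right) = 16 \left(-3 - 3 \left(7 - \frac{1}{5}\right)\right) = 16 \left(-3 - \frac{102}{5}\right) = 16 \left(- \frac{117}{5}\right) = - \frac{1872}{5}$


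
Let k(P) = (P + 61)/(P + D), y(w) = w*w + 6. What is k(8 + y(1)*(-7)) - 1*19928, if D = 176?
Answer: -538052/27 ≈ -19928.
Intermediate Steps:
y(w) = 6 + w**2 (y(w) = w**2 + 6 = 6 + w**2)
k(P) = (61 + P)/(176 + P) (k(P) = (P + 61)/(P + 176) = (61 + P)/(176 + P))
k(8 + y(1)*(-7)) - 1*19928 = (61 + (8 + (6 + 1**2)*(-7)))/(176 + (8 + (6 + 1**2)*(-7))) - 1*19928 = (61 + (8 + (6 + 1)*(-7)))/(176 + (8 + (6 + 1)*(-7))) - 19928 = (61 + (8 + 7*(-7)))/(176 + (8 + 7*(-7))) - 19928 = (61 + (8 - 49))/(176 + (8 - 49)) - 19928 = (61 - 41)/(176 - 41) - 19928 = 20/135 - 19928 = (1/135)*20 - 19928 = 4/27 - 19928 = -538052/27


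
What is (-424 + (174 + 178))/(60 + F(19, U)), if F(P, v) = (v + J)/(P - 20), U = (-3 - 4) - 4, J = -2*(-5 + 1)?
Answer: -8/7 ≈ -1.1429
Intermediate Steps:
J = 8 (J = -2*(-4) = 8)
U = -11 (U = -7 - 4 = -11)
F(P, v) = (8 + v)/(-20 + P) (F(P, v) = (v + 8)/(P - 20) = (8 + v)/(-20 + P))
(-424 + (174 + 178))/(60 + F(19, U)) = (-424 + (174 + 178))/(60 + (8 - 11)/(-20 + 19)) = (-424 + 352)/(60 - 3/(-1)) = -72/(60 - 1*(-3)) = -72/(60 + 3) = -72/63 = -72*1/63 = -8/7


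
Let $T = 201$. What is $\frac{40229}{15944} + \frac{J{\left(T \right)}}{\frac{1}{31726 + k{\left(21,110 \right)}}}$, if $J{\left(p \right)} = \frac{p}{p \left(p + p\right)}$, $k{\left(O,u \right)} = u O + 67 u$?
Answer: $\frac{1682461}{15944} \approx 105.52$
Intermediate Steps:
$k{\left(O,u \right)} = 67 u + O u$ ($k{\left(O,u \right)} = O u + 67 u = 67 u + O u$)
$J{\left(p \right)} = \frac{1}{2 p}$ ($J{\left(p \right)} = \frac{p}{p 2 p} = \frac{p}{2 p^{2}} = p \frac{1}{2 p^{2}} = \frac{1}{2 p}$)
$\frac{40229}{15944} + \frac{J{\left(T \right)}}{\frac{1}{31726 + k{\left(21,110 \right)}}} = \frac{40229}{15944} + \frac{\frac{1}{2} \cdot \frac{1}{201}}{\frac{1}{31726 + 110 \left(67 + 21\right)}} = 40229 \cdot \frac{1}{15944} + \frac{\frac{1}{2} \cdot \frac{1}{201}}{\frac{1}{31726 + 110 \cdot 88}} = \frac{40229}{15944} + \frac{1}{402 \frac{1}{31726 + 9680}} = \frac{40229}{15944} + \frac{1}{402 \cdot \frac{1}{41406}} = \frac{40229}{15944} + \frac{\frac{1}{\frac{1}{41406}}}{402} = \frac{40229}{15944} + \frac{1}{402} \cdot 41406 = \frac{40229}{15944} + 103 = \frac{1682461}{15944}$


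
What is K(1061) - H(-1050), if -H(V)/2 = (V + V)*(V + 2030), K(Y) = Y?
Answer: -4114939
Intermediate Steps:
H(V) = -4*V*(2030 + V) (H(V) = -2*(V + V)*(V + 2030) = -2*2*V*(2030 + V) = -4*V*(2030 + V))
K(1061) - H(-1050) = 1061 - (-4)*(-1050)*(2030 - 1050) = 1061 - (-4)*(-1050)*980 = 1061 - 1*4116000 = 1061 - 4116000 = -4114939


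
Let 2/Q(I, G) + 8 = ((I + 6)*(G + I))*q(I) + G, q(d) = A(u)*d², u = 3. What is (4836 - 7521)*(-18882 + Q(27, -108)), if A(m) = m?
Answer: 296379828785760/5845967 ≈ 5.0698e+7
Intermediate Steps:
q(d) = 3*d²
Q(I, G) = 2/(-8 + G + 3*I²*(6 + I)*(G + I)) (Q(I, G) = 2/(-8 + (((I + 6)*(G + I))*(3*I²) + G)) = 2/(-8 + (((6 + I)*(G + I))*(3*I²) + G)) = 2/(-8 + (3*I²*(6 + I)*(G + I) + G)) = 2/(-8 + (G + 3*I²*(6 + I)*(G + I))) = 2/(-8 + G + 3*I²*(6 + I)*(G + I)))
(4836 - 7521)*(-18882 + Q(27, -108)) = (4836 - 7521)*(-18882 + 2/(-8 - 108 + 3*27⁴ + 18*27³ + 3*(-108)*27³ + 18*(-108)*27²)) = -2685*(-18882 + 2/(-8 - 108 + 3*531441 + 18*19683 + 3*(-108)*19683 + 18*(-108)*729)) = -2685*(-18882 + 2/(-8 - 108 + 1594323 + 354294 - 6377292 - 1417176)) = -2685*(-18882 + 2/(-5845967)) = -2685*(-18882 + 2*(-1/5845967)) = -2685*(-18882 - 2/5845967) = -2685*(-110383548896/5845967) = 296379828785760/5845967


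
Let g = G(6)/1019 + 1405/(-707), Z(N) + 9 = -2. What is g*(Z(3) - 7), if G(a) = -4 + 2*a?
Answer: 25668702/720433 ≈ 35.630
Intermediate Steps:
Z(N) = -11 (Z(N) = -9 - 2 = -11)
g = -1426039/720433 (g = (-4 + 2*6)/1019 + 1405/(-707) = (-4 + 12)*(1/1019) + 1405*(-1/707) = 8*(1/1019) - 1405/707 = 8/1019 - 1405/707 = -1426039/720433 ≈ -1.9794)
g*(Z(3) - 7) = -1426039*(-11 - 7)/720433 = -1426039/720433*(-18) = 25668702/720433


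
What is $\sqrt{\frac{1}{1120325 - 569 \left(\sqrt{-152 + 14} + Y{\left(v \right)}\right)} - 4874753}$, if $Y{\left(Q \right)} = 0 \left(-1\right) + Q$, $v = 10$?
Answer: $\sqrt{\frac{-5433570310154 + 2773734457 i \sqrt{138}}{1114635 - 569 i \sqrt{138}}} \approx 2207.9 i$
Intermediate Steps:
$Y{\left(Q \right)} = Q$ ($Y{\left(Q \right)} = 0 + Q = Q$)
$\sqrt{\frac{1}{1120325 - 569 \left(\sqrt{-152 + 14} + Y{\left(v \right)}\right)} - 4874753} = \sqrt{\frac{1}{1120325 - 569 \left(\sqrt{-152 + 14} + 10\right)} - 4874753} = \sqrt{\frac{1}{1120325 - 569 \left(\sqrt{-138} + 10\right)} - 4874753} = \sqrt{\frac{1}{1120325 - 569 \left(i \sqrt{138} + 10\right)} - 4874753} = \sqrt{\frac{1}{1120325 - 569 \left(10 + i \sqrt{138}\right)} - 4874753} = \sqrt{\frac{1}{1120325 - \left(5690 + 569 i \sqrt{138}\right)} - 4874753} = \sqrt{\frac{1}{1114635 - 569 i \sqrt{138}} - 4874753} = \sqrt{-4874753 + \frac{1}{1114635 - 569 i \sqrt{138}}}$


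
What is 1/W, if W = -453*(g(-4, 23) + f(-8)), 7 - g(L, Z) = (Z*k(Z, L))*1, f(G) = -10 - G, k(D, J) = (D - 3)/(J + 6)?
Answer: 1/101925 ≈ 9.8111e-6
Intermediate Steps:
k(D, J) = (-3 + D)/(6 + J)
g(L, Z) = 7 - Z*(-3 + Z)/(6 + L) (g(L, Z) = 7 - Z*((-3 + Z)/(6 + L)) = 7 - Z*(-3 + Z)/(6 + L))
W = 101925 (W = -453*((42 + 7*(-4) - 1*23*(-3 + 23))/(6 - 4) + (-10 - 1*(-8))) = -453*((42 - 28 - 1*23*20)/2 + (-10 + 8)) = -453*((42 - 28 - 460)/2 - 2) = -453*((½)*(-446) - 2) = -453*(-223 - 2) = -453*(-225) = 101925)
1/W = 1/101925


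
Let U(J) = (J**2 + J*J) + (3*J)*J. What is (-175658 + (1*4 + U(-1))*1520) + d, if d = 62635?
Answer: -99343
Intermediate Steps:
U(J) = 5*J**2 (U(J) = (J**2 + J**2) + 3*J**2 = 2*J**2 + 3*J**2 = 5*J**2)
(-175658 + (1*4 + U(-1))*1520) + d = (-175658 + (1*4 + 5*(-1)**2)*1520) + 62635 = (-175658 + (4 + 5*1)*1520) + 62635 = (-175658 + (4 + 5)*1520) + 62635 = (-175658 + 9*1520) + 62635 = (-175658 + 13680) + 62635 = -161978 + 62635 = -99343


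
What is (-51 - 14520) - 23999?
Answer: -38570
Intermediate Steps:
(-51 - 14520) - 23999 = -14571 - 23999 = -38570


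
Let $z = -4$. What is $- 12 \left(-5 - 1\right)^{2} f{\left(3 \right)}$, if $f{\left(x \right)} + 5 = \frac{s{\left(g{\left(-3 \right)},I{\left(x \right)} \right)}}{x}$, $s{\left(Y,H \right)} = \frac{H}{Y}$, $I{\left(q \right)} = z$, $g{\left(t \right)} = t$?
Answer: $1968$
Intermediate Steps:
$I{\left(q \right)} = -4$
$f{\left(x \right)} = -5 + \frac{4}{3 x}$ ($f{\left(x \right)} = -5 + \frac{\left(-4\right) \frac{1}{-3}}{x} = -5 + \frac{\left(-4\right) \left(- \frac{1}{3}\right)}{x} = -5 + \frac{4}{3 x}$)
$- 12 \left(-5 - 1\right)^{2} f{\left(3 \right)} = - 12 \left(-5 - 1\right)^{2} \left(-5 + \frac{4}{3 \cdot 3}\right) = - 12 \left(-6\right)^{2} \left(-5 + \frac{4}{3} \cdot \frac{1}{3}\right) = \left(-12\right) 36 \left(-5 + \frac{4}{9}\right) = \left(-432\right) \left(- \frac{41}{9}\right) = 1968$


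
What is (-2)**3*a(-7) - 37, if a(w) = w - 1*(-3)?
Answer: -5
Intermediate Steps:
a(w) = 3 + w (a(w) = w + 3 = 3 + w)
(-2)**3*a(-7) - 37 = (-2)**3*(3 - 7) - 37 = -8*(-4) - 37 = 32 - 37 = -5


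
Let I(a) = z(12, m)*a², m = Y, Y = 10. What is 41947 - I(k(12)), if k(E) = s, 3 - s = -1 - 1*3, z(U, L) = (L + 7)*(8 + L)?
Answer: 26953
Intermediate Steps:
m = 10
z(U, L) = (7 + L)*(8 + L)
s = 7 (s = 3 - (-1 - 1*3) = 3 - (-1 - 3) = 3 - 1*(-4) = 3 + 4 = 7)
k(E) = 7
I(a) = 306*a² (I(a) = (56 + 10² + 15*10)*a² = (56 + 100 + 150)*a² = 306*a²)
41947 - I(k(12)) = 41947 - 306*7² = 41947 - 306*49 = 41947 - 1*14994 = 41947 - 14994 = 26953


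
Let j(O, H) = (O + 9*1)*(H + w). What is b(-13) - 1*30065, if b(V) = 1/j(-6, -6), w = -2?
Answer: -721561/24 ≈ -30065.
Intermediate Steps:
j(O, H) = (-2 + H)*(9 + O) (j(O, H) = (O + 9*1)*(H - 2) = (O + 9)*(-2 + H) = (9 + O)*(-2 + H) = (-2 + H)*(9 + O))
b(V) = -1/24 (b(V) = 1/(-18 - 2*(-6) + 9*(-6) - 6*(-6)) = 1/(-18 + 12 - 54 + 36) = 1/(-24) = -1/24)
b(-13) - 1*30065 = -1/24 - 1*30065 = -1/24 - 30065 = -721561/24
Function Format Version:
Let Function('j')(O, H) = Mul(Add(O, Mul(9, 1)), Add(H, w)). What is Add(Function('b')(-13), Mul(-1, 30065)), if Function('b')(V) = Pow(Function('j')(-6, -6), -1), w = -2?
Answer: Rational(-721561, 24) ≈ -30065.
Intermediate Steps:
Function('j')(O, H) = Mul(Add(-2, H), Add(9, O)) (Function('j')(O, H) = Mul(Add(O, Mul(9, 1)), Add(H, -2)) = Mul(Add(O, 9), Add(-2, H)) = Mul(Add(9, O), Add(-2, H)) = Mul(Add(-2, H), Add(9, O)))
Function('b')(V) = Rational(-1, 24) (Function('b')(V) = Pow(Add(-18, Mul(-2, -6), Mul(9, -6), Mul(-6, -6)), -1) = Pow(Add(-18, 12, -54, 36), -1) = Pow(-24, -1) = Rational(-1, 24))
Add(Function('b')(-13), Mul(-1, 30065)) = Add(Rational(-1, 24), Mul(-1, 30065)) = Add(Rational(-1, 24), -30065) = Rational(-721561, 24)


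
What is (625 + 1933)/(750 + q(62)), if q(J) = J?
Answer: 1279/406 ≈ 3.1502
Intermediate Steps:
(625 + 1933)/(750 + q(62)) = (625 + 1933)/(750 + 62) = 2558/812 = 2558*(1/812) = 1279/406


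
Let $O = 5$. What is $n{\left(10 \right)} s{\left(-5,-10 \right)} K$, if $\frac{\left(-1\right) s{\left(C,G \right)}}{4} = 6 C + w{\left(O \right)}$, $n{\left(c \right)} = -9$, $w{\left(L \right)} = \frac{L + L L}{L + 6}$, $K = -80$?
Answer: $\frac{864000}{11} \approx 78546.0$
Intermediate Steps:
$w{\left(L \right)} = \frac{L + L^{2}}{6 + L}$
$s{\left(C,G \right)} = - \frac{120}{11} - 24 C$ ($s{\left(C,G \right)} = - 4 \left(6 C + \frac{5 \left(1 + 5\right)}{6 + 5}\right) = - 4 \left(6 C + 5 \cdot \frac{1}{11} \cdot 6\right) = - 4 \left(6 C + \frac{30}{11}\right) = - 4 \left(\frac{30}{11} + 6 C\right) = - \frac{120}{11} - 24 C$)
$n{\left(10 \right)} s{\left(-5,-10 \right)} K = - 9 \left(- \frac{120}{11} - -120\right) \left(-80\right) = - 9 \left(- \frac{120}{11} + 120\right) \left(-80\right) = \left(-9\right) \frac{1200}{11} \left(-80\right) = \left(- \frac{10800}{11}\right) \left(-80\right) = \frac{864000}{11}$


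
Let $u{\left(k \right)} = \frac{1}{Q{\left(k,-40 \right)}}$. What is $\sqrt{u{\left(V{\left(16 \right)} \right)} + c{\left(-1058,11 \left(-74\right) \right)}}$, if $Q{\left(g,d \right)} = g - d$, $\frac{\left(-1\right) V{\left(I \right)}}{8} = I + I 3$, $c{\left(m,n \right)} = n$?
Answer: $\frac{7 i \sqrt{925238}}{236} \approx 28.531 i$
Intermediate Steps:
$V{\left(I \right)} = - 32 I$ ($V{\left(I \right)} = - 8 \left(I + I 3\right) = - 8 \left(I + 3 I\right) = - 8 \cdot 4 I = - 32 I$)
$u{\left(k \right)} = \frac{1}{40 + k}$ ($u{\left(k \right)} = \frac{1}{k - -40} = \frac{1}{k + 40} = \frac{1}{40 + k}$)
$\sqrt{u{\left(V{\left(16 \right)} \right)} + c{\left(-1058,11 \left(-74\right) \right)}} = \sqrt{\frac{1}{40 - 512} + 11 \left(-74\right)} = \sqrt{\frac{1}{40 - 512} - 814} = \sqrt{\frac{1}{-472} - 814} = \sqrt{- \frac{1}{472} - 814} = \sqrt{- \frac{384209}{472}} = \frac{7 i \sqrt{925238}}{236}$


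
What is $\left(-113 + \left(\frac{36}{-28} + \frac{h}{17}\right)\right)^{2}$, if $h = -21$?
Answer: $\frac{188980009}{14161} \approx 13345.0$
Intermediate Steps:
$\left(-113 + \left(\frac{36}{-28} + \frac{h}{17}\right)\right)^{2} = \left(-113 + \left(\frac{36}{-28} - \frac{21}{17}\right)\right)^{2} = \left(-113 + \left(36 \left(- \frac{1}{28}\right) - \frac{21}{17}\right)\right)^{2} = \left(-113 - \frac{300}{119}\right)^{2} = \left(- \frac{13747}{119}\right)^{2} = \frac{188980009}{14161}$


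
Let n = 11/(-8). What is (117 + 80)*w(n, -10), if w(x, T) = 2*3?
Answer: 1182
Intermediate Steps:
n = -11/8 (n = 11*(-1/8) = -11/8 ≈ -1.3750)
w(x, T) = 6
(117 + 80)*w(n, -10) = (117 + 80)*6 = 197*6 = 1182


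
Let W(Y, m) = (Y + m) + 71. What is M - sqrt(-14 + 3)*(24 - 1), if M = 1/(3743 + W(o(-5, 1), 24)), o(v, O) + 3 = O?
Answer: 1/3836 - 23*I*sqrt(11) ≈ 0.00026069 - 76.282*I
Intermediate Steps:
o(v, O) = -3 + O
W(Y, m) = 71 + Y + m
M = 1/3836 (M = 1/(3743 + (71 + (-3 + 1) + 24)) = 1/(3743 + (71 - 2 + 24)) = 1/(3743 + 93) = 1/3836 ≈ 0.00026069)
M - sqrt(-14 + 3)*(24 - 1) = 1/3836 - sqrt(-14 + 3)*(24 - 1) = 1/3836 - sqrt(-11)*23 = 1/3836 - I*sqrt(11)*23 = 1/3836 - 23*I*sqrt(11)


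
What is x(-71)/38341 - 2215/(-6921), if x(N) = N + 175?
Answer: 85645099/265358061 ≈ 0.32275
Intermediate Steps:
x(N) = 175 + N
x(-71)/38341 - 2215/(-6921) = (175 - 71)/38341 - 2215/(-6921) = 104*(1/38341) - 2215*(-1/6921) = 104/38341 + 2215/6921 = 85645099/265358061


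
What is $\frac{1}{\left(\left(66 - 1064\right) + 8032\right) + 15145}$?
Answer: $\frac{1}{22179} \approx 4.5088 \cdot 10^{-5}$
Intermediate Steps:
$\frac{1}{\left(\left(66 - 1064\right) + 8032\right) + 15145} = \frac{1}{\left(-998 + 8032\right) + 15145} = \frac{1}{7034 + 15145} = \frac{1}{22179}$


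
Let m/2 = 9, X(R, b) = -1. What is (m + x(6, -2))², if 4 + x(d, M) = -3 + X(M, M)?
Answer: 100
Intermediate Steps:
m = 18 (m = 2*9 = 18)
x(d, M) = -8 (x(d, M) = -4 + (-3 - 1) = -4 - 4 = -8)
(m + x(6, -2))² = (18 - 8)² = 10² = 100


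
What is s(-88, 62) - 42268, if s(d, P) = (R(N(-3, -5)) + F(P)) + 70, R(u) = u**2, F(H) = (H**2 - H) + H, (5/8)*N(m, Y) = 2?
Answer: -958594/25 ≈ -38344.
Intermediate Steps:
N(m, Y) = 16/5 (N(m, Y) = (8/5)*2 = 16/5)
F(H) = H**2
s(d, P) = 2006/25 + P**2 (s(d, P) = ((16/5)**2 + P**2) + 70 = (256/25 + P**2) + 70 = 2006/25 + P**2)
s(-88, 62) - 42268 = (2006/25 + 62**2) - 42268 = (2006/25 + 3844) - 42268 = 98106/25 - 42268 = -958594/25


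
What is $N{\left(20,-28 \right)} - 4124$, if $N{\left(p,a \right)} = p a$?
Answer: $-4684$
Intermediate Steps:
$N{\left(p,a \right)} = a p$
$N{\left(20,-28 \right)} - 4124 = \left(-28\right) 20 - 4124 = -560 - 4124 = -4684$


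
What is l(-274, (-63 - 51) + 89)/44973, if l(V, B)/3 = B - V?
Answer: 83/4997 ≈ 0.016610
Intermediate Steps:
l(V, B) = -3*V + 3*B (l(V, B) = 3*(B - V) = -3*V + 3*B)
l(-274, (-63 - 51) + 89)/44973 = (-3*(-274) + 3*((-63 - 51) + 89))/44973 = (822 + 3*(-114 + 89))*(1/44973) = (822 + 3*(-25))*(1/44973) = (822 - 75)*(1/44973) = 747*(1/44973) = 83/4997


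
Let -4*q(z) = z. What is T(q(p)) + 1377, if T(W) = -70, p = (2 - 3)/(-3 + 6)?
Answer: 1307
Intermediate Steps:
p = -1/3 ≈ -0.33333
q(z) = -z/4
T(q(p)) + 1377 = -70 + 1377 = 1307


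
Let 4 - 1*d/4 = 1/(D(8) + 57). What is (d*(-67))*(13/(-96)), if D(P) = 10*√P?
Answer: 8482669/58776 + 4355*√2/14694 ≈ 144.74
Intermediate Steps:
d = 16 - 4/(57 + 20*√2) (d = 16 - 4/(10*√8 + 57) = 16 - 4/(10*(2*√2) + 57) = 16 - 4/(20*√2 + 57) = 16 - 4/(57 + 20*√2) ≈ 15.953)
(d*(-67))*(13/(-96)) = ((38956/2449 + 80*√2/2449)*(-67))*(13/(-96)) = (-2610052/2449 - 5360*√2/2449)*(13*(-1/96)) = (-2610052/2449 - 5360*√2/2449)*(-13/96) = 8482669/58776 + 4355*√2/14694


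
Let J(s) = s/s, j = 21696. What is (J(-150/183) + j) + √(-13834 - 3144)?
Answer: 21697 + I*√16978 ≈ 21697.0 + 130.3*I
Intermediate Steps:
J(s) = 1
(J(-150/183) + j) + √(-13834 - 3144) = (1 + 21696) + √(-13834 - 3144) = 21697 + √(-16978) = 21697 + I*√16978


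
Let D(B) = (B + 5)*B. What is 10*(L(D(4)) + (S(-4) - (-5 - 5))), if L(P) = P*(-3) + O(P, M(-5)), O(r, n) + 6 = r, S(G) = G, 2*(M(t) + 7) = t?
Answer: -720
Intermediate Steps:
M(t) = -7 + t/2
D(B) = B*(5 + B) (D(B) = (5 + B)*B = B*(5 + B))
O(r, n) = -6 + r
L(P) = -6 - 2*P (L(P) = P*(-3) + (-6 + P) = -3*P + (-6 + P) = -6 - 2*P)
10*(L(D(4)) + (S(-4) - (-5 - 5))) = 10*((-6 - 8*(5 + 4)) + (-4 - (-5 - 5))) = 10*((-6 - 8*9) + (-4 - 1*(-10))) = 10*((-6 - 2*36) + (-4 + 10)) = 10*((-6 - 72) + 6) = 10*(-78 + 6) = 10*(-72) = -720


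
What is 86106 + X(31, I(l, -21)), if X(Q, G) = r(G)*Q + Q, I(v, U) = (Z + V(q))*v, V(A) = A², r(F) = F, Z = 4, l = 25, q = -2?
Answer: 92337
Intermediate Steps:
I(v, U) = 8*v (I(v, U) = (4 + (-2)²)*v = (4 + 4)*v = 8*v)
X(Q, G) = Q + G*Q (X(Q, G) = G*Q + Q = Q + G*Q)
86106 + X(31, I(l, -21)) = 86106 + 31*(1 + 8*25) = 86106 + 31*(1 + 200) = 86106 + 31*201 = 86106 + 6231 = 92337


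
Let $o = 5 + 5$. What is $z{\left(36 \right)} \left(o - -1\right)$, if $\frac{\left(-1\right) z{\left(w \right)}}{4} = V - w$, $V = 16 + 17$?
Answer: $132$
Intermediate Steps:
$o = 10$
$V = 33$
$z{\left(w \right)} = -132 + 4 w$ ($z{\left(w \right)} = - 4 \left(33 - w\right) = -132 + 4 w$)
$z{\left(36 \right)} \left(o - -1\right) = \left(-132 + 4 \cdot 36\right) \left(10 - -1\right) = \left(-132 + 144\right) \left(10 + 1\right) = 12 \cdot 11 = 132$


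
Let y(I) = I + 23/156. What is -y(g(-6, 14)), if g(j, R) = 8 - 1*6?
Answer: -335/156 ≈ -2.1474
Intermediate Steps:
g(j, R) = 2 (g(j, R) = 8 - 6 = 2)
y(I) = 23/156 + I (y(I) = I + 23*(1/156) = I + 23/156 = 23/156 + I)
-y(g(-6, 14)) = -(23/156 + 2) = -1*335/156 = -335/156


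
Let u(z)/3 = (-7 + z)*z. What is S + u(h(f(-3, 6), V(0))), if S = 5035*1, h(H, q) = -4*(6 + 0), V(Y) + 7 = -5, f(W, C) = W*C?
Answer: 7267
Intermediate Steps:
f(W, C) = C*W
V(Y) = -12 (V(Y) = -7 - 5 = -12)
h(H, q) = -24 (h(H, q) = -4*6 = -24)
S = 5035
u(z) = 3*z*(-7 + z) (u(z) = 3*((-7 + z)*z) = 3*(z*(-7 + z)) = 3*z*(-7 + z))
S + u(h(f(-3, 6), V(0))) = 5035 + 3*(-24)*(-7 - 24) = 5035 + 3*(-24)*(-31) = 5035 + 2232 = 7267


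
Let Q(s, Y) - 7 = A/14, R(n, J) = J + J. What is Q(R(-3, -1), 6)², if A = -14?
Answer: 36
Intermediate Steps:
R(n, J) = 2*J
Q(s, Y) = 6 (Q(s, Y) = 7 - 14/14 = 7 - 14*1/14 = 7 - 1 = 6)
Q(R(-3, -1), 6)² = 6² = 36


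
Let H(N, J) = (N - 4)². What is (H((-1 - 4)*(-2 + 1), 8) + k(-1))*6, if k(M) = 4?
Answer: 30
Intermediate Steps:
H(N, J) = (-4 + N)²
(H((-1 - 4)*(-2 + 1), 8) + k(-1))*6 = ((-4 + (-1 - 4)*(-2 + 1))² + 4)*6 = ((-4 - 5*(-1))² + 4)*6 = ((-4 + 5)² + 4)*6 = (1² + 4)*6 = (1 + 4)*6 = 5*6 = 30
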